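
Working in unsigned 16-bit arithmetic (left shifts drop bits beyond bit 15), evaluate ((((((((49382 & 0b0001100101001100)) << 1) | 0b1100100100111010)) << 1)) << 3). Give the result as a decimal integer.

39840

49382 = 1100000011100110
0b0001100101001100 = 0001100101001100
→ & → 0000000001000100 = 68
→ << 1 (mod 2^16) → 0000000010001000 = 136
0b1100100100111010 = 1100100100111010
→ | → 1100100110111010 = 51642
→ << 1 (mod 2^16) → 1001001101110100 = 37748
→ << 3 (mod 2^16) → 1001101110100000 = 39840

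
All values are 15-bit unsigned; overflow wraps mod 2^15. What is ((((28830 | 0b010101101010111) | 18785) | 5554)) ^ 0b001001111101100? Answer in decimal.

28830 = 111000010011110
0b010101101010111 = 010101101010111
→ | → 111101111011111 = 31711
18785 = 100100101100001
→ | → 111101111111111 = 31743
5554 = 001010110110010
→ | → 111111111111111 = 32767
0b001001111101100 = 001001111101100
→ ^ → 110110000010011 = 27667

27667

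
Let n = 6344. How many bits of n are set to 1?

6344 = 1100011001000
Count the 1s: 1 + 1 + 1 + 1 + 1 = 5

5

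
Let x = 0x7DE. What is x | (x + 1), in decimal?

x = 11111011110 = 2014
x + 1 = 11111011111
OR    = 11111011111 = 2015
(x | (x + 1) sets the lowest cleared bit.)

2015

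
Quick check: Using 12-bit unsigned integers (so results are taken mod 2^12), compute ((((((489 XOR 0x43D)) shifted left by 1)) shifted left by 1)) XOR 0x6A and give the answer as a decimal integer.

1850

489 = 000111101001
0x43D = 010000111101
→ XOR → 010111010100 = 1492
→ shifted left by 1 (mod 2^12) → 101110101000 = 2984
→ shifted left by 1 (mod 2^12) → 011101010000 = 1872
0x6A = 000001101010
→ XOR → 011100111010 = 1850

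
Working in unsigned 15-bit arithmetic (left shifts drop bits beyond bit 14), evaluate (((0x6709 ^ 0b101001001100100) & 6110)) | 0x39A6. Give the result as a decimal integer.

15854

0x6709 = 110011100001001
0b101001001100100 = 101001001100100
→ ^ → 011010101101101 = 13677
6110 = 001011111011110
→ & → 001010101001100 = 5452
0x39A6 = 011100110100110
→ | → 011110111101110 = 15854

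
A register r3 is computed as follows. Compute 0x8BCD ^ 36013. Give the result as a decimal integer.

1888

0x8BCD = 1000101111001101
36013 = 1000110010101101
XOR → 0000011101100000 = 1888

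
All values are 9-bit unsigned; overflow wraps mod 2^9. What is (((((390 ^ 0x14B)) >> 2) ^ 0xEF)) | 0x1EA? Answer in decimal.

390 = 110000110
0x14B = 101001011
→ ^ → 011001101 = 205
→ >> 2 → 000110011 = 51
0xEF = 011101111
→ ^ → 011011100 = 220
0x1EA = 111101010
→ | → 111111110 = 510

510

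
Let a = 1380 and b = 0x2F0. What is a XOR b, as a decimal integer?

1380 = 10101100100
0x2F0 = 01011110000
XOR → 11110010100 = 1940

1940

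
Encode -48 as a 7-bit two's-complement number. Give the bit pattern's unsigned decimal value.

48 in 7 bits: 0110000
Invert: 1001111
Add 1:  1010000 = 80
(Check: 2^7 - 48 = 128 - 48 = 80.)

80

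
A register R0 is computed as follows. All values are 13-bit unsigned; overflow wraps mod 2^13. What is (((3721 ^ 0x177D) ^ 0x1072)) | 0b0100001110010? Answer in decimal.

3721 = 0111010001001
0x177D = 1011101111101
→ ^ → 1100111110100 = 6644
0x1072 = 1000001110010
→ ^ → 0100110000110 = 2438
0b0100001110010 = 0100001110010
→ | → 0100111110110 = 2550

2550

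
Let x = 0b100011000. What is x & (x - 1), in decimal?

272

x = 100011000 = 280
x - 1 = 100010111
AND   = 100010000 = 272
(x & (x - 1) clears the lowest set bit of x.)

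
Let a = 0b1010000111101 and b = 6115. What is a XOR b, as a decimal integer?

990

a = 1010000111101
6115 = 1011111100011
XOR → 0001111011110 = 990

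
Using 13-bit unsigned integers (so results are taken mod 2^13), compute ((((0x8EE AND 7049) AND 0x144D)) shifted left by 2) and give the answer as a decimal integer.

32

0x8EE = 0100011101110
7049 = 1101110001001
→ AND → 0100010001000 = 2184
0x144D = 1010001001101
→ AND → 0000000001000 = 8
→ shifted left by 2 (mod 2^13) → 0000000100000 = 32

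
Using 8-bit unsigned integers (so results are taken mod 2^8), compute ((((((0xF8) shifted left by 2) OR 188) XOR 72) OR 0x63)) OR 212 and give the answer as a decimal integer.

247

0xF8 = 11111000
→ shifted left by 2 (mod 2^8) → 11100000 = 224
188 = 10111100
→ OR → 11111100 = 252
72 = 01001000
→ XOR → 10110100 = 180
0x63 = 01100011
→ OR → 11110111 = 247
212 = 11010100
→ OR → 11110111 = 247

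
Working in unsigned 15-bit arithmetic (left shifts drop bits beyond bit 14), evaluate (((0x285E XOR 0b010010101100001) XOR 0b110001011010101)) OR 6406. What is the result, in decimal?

32750

0x285E = 010100001011110
0b010010101100001 = 010010101100001
→ XOR → 000110100111111 = 3391
0b110001011010101 = 110001011010101
→ XOR → 110111111101010 = 28650
6406 = 001100100000110
→ OR → 111111111101110 = 32750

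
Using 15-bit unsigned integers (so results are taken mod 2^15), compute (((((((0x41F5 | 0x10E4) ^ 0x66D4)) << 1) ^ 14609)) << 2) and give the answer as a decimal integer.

23884

0x41F5 = 100000111110101
0x10E4 = 001000011100100
→ | → 101000111110101 = 20981
0x66D4 = 110011011010100
→ ^ → 011011100100001 = 14113
→ << 1 (mod 2^15) → 110111001000010 = 28226
14609 = 011100100010001
→ ^ → 101011101010011 = 22355
→ << 2 (mod 2^15) → 101110101001100 = 23884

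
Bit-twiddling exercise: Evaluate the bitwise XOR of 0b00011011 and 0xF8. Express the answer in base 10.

227

a = 00011011
0xF8 = 11111000
XOR → 11100011 = 227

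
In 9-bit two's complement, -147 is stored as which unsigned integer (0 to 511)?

365

147 in 9 bits: 010010011
Invert: 101101100
Add 1:  101101101 = 365
(Check: 2^9 - 147 = 512 - 147 = 365.)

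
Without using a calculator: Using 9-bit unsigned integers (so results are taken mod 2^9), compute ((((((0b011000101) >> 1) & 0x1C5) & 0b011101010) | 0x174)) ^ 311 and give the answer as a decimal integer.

67

0b011000101 = 011000101
→ >> 1 → 001100010 = 98
0x1C5 = 111000101
→ & → 001000000 = 64
0b011101010 = 011101010
→ & → 001000000 = 64
0x174 = 101110100
→ | → 101110100 = 372
311 = 100110111
→ ^ → 001000011 = 67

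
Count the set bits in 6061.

9

6061 = 1011110101101
Count the 1s: 1 + 1 + 1 + 1 + 1 + 1 + 1 + 1 + 1 = 9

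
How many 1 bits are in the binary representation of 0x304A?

5

0x304A = 11000001001010
Count the 1s: 1 + 1 + 1 + 1 + 1 = 5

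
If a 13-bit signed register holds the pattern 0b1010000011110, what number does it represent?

-3042

pattern = 1010000011110 (MSB is 1 ⇒ negative)
Invert: 0101111100001, add 1 → 0101111100010 = 3042, so the value is -3042.
(Equivalently: 5150 - 2^13 = 5150 - 8192 = -3042.)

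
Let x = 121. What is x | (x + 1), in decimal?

x = 1111001 = 121
x + 1 = 1111010
OR    = 1111011 = 123
(x | (x + 1) sets the lowest cleared bit.)

123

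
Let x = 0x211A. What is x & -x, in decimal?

2

x = 10000100011010 = 8474
-x (two's complement) = …01111011100110
AND   = 00000000000010 = 2
(x & -x isolates the lowest set bit of x.)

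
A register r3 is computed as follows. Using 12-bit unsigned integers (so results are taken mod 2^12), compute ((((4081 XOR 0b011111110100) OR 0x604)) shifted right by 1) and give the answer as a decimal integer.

4081 = 111111110001
0b011111110100 = 011111110100
→ XOR → 100000000101 = 2053
0x604 = 011000000100
→ OR → 111000000101 = 3589
→ shifted right by 1 → 011100000010 = 1794

1794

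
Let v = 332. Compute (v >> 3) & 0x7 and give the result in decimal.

v = 00101001100
Shift right by 3: 00101001
Mask low 3 bits: 001 = 1

1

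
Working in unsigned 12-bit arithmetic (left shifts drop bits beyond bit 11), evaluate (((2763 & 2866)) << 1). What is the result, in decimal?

1028

2763 = 101011001011
2866 = 101100110010
→ & → 101000000010 = 2562
→ << 1 (mod 2^12) → 010000000100 = 1028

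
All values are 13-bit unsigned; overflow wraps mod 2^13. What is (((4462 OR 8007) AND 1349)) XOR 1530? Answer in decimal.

4462 = 1000101101110
8007 = 1111101000111
→ OR → 1111101101111 = 8047
1349 = 0010101000101
→ AND → 0010101000101 = 1349
1530 = 0010111111010
→ XOR → 0000010111111 = 191

191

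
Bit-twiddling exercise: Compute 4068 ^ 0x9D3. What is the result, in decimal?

1591

4068 = 111111100100
0x9D3 = 100111010011
XOR → 011000110111 = 1591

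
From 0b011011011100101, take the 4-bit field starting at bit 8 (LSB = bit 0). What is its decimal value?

6

v = 011011011100101
Shift right by 8: 0110110
Mask low 4 bits: 0110 = 6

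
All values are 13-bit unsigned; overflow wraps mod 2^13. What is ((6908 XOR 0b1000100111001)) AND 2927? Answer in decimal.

6908 = 1101011111100
0b1000100111001 = 1000100111001
→ XOR → 0101111000101 = 3013
2927 = 0101101101111
→ AND → 0101101000101 = 2885

2885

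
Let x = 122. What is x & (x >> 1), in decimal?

x = 1111010 = 122
x>>1 = 0111101
AND  = 0111000 = 56
(x & (x >> 1) has a 1 wherever x has two consecutive 1 bits.)

56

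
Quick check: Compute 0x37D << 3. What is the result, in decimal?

0x37D = 0001101111101
shift left by 3 → 1101111101000 = 7144
(equivalently, 893 × 2^3 = 893 × 8)

7144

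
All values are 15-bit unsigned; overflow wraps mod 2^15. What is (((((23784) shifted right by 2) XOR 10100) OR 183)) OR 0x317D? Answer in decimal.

23784 = 101110011101000
→ shifted right by 2 → 001011100111010 = 5946
10100 = 010011101110100
→ XOR → 011000001001110 = 12366
183 = 000000010110111
→ OR → 011000011111111 = 12543
0x317D = 011000101111101
→ OR → 011000111111111 = 12799

12799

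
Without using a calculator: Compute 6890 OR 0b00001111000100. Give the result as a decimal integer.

7150

6890 = 1101011101010
b = 0001111000100
 OR → 1101111101110 = 7150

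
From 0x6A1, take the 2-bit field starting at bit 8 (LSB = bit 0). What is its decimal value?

2

v = 00011010100001
Shift right by 8: 000110
Mask low 2 bits: 10 = 2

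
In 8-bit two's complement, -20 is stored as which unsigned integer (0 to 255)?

20 in 8 bits: 00010100
Invert: 11101011
Add 1:  11101100 = 236
(Check: 2^8 - 20 = 256 - 20 = 236.)

236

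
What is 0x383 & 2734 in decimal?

0x383 = 001110000011
2734 = 101010101110
AND → 001010000010 = 642

642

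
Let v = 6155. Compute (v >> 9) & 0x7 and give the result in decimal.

4

v = 01100000001011
Shift right by 9: 01100
Mask low 3 bits: 100 = 4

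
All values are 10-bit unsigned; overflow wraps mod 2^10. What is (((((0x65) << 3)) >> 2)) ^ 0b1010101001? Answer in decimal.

0x65 = 0001100101
→ << 3 (mod 2^10) → 1100101000 = 808
→ >> 2 → 0011001010 = 202
0b1010101001 = 1010101001
→ ^ → 1001100011 = 611

611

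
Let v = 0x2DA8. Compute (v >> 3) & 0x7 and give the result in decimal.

5

v = 10110110101000
Shift right by 3: 10110110101
Mask low 3 bits: 101 = 5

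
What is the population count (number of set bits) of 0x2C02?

4

0x2C02 = 10110000000010
Count the 1s: 1 + 1 + 1 + 1 = 4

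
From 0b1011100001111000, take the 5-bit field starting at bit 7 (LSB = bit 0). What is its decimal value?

v = 1011100001111000
Shift right by 7: 101110000
Mask low 5 bits: 10000 = 16

16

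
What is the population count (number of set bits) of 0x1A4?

0x1A4 = 110100100
Count the 1s: 1 + 1 + 1 + 1 = 4

4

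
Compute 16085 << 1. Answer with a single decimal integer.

32170

16085 = 011111011010101
shift left by 1 → 111110110101010 = 32170
(equivalently, 16085 × 2^1 = 16085 × 2)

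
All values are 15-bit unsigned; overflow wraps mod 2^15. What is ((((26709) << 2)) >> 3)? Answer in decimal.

1066

26709 = 110100001010101
→ << 2 (mod 2^15) → 010000101010100 = 8532
→ >> 3 → 000010000101010 = 1066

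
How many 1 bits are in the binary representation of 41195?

8

41195 = 1010000011101011
Count the 1s: 1 + 1 + 1 + 1 + 1 + 1 + 1 + 1 = 8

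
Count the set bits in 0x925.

5

0x925 = 100100100101
Count the 1s: 1 + 1 + 1 + 1 + 1 = 5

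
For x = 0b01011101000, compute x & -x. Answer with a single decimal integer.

x = 1011101000 = 744
-x (two's complement) = …0100011000
AND   = 0000001000 = 8
(x & -x isolates the lowest set bit of x.)

8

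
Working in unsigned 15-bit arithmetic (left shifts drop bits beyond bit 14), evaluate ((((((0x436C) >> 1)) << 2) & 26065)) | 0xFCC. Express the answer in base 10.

0x436C = 100001101101100
→ >> 1 → 010000110110110 = 8630
→ << 2 (mod 2^15) → 000011011011000 = 1752
26065 = 110010111010001
→ & → 000010011010000 = 1232
0xFCC = 000111111001100
→ | → 000111111011100 = 4060

4060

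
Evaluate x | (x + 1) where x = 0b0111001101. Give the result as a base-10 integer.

463

x = 111001101 = 461
x + 1 = 111001110
OR    = 111001111 = 463
(x | (x + 1) sets the lowest cleared bit.)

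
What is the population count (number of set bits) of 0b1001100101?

5

n = 1001100101
Count the 1s: 1 + 1 + 1 + 1 + 1 = 5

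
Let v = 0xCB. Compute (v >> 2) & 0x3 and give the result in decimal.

2

v = 011001011
Shift right by 2: 0110010
Mask low 2 bits: 10 = 2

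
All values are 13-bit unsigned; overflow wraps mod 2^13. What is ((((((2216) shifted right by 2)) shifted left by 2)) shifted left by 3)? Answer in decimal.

2216 = 0100010101000
→ shifted right by 2 → 0001000101010 = 554
→ shifted left by 2 (mod 2^13) → 0100010101000 = 2216
→ shifted left by 3 (mod 2^13) → 0010101000000 = 1344

1344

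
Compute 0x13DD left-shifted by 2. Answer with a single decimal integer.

20340

0x13DD = 001001111011101
shift left by 2 → 100111101110100 = 20340
(equivalently, 5085 × 2^2 = 5085 × 4)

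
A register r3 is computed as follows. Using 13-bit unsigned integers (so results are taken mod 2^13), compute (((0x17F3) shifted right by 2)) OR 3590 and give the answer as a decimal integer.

0x17F3 = 1011111110011
→ shifted right by 2 → 0010111111100 = 1532
3590 = 0111000000110
→ OR → 0111111111110 = 4094

4094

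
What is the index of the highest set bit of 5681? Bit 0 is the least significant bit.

5681 = 1011000110001
The topmost 1 is at position 12 (since 2^12 = 4096 ≤ 5681 < 8192).

12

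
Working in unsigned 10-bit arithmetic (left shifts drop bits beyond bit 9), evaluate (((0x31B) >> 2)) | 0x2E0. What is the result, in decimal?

742

0x31B = 1100011011
→ >> 2 → 0011000110 = 198
0x2E0 = 1011100000
→ | → 1011100110 = 742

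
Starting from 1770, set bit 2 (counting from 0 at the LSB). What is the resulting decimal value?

x = 00011011101010
bit 2 is currently 0; set it via x | (1 << 2) = x | 4
→ 00011011101110 = 1774

1774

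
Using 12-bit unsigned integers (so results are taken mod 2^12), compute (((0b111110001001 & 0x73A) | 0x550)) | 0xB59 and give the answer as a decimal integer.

0b111110001001 = 111110001001
0x73A = 011100111010
→ & → 011100001000 = 1800
0x550 = 010101010000
→ | → 011101011000 = 1880
0xB59 = 101101011001
→ | → 111101011001 = 3929

3929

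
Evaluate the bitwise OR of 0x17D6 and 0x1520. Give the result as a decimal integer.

6134

0x17D6 = 1011111010110
0x1520 = 1010100100000
 OR → 1011111110110 = 6134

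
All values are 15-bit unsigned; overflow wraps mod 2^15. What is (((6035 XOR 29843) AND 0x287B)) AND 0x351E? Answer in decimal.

6035 = 001011110010011
29843 = 111010010010011
→ XOR → 110001100000000 = 25344
0x287B = 010100001111011
→ AND → 010000000000000 = 8192
0x351E = 011010100011110
→ AND → 010000000000000 = 8192

8192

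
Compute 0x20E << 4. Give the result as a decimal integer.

0x20E = 00001000001110
shift left by 4 → 10000011100000 = 8416
(equivalently, 526 × 2^4 = 526 × 16)

8416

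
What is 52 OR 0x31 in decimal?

53

52 = 110100
0x31 = 110001
 OR → 110101 = 53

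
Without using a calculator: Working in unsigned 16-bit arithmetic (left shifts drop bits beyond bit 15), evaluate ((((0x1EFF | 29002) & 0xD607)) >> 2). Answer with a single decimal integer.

0x1EFF = 0001111011111111
29002 = 0111000101001010
→ | → 0111111111111111 = 32767
0xD607 = 1101011000000111
→ & → 0101011000000111 = 22023
→ >> 2 → 0001010110000001 = 5505

5505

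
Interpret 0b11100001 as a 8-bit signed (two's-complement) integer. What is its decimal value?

pattern = 11100001 (MSB is 1 ⇒ negative)
Invert: 00011110, add 1 → 00011111 = 31, so the value is -31.
(Equivalently: 225 - 2^8 = 225 - 256 = -31.)

-31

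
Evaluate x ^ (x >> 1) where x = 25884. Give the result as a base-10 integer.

x = 110010100011100 = 25884
x>>1 = 011001010001110
XOR  = 101011110010010 = 22418
(x ^ (x >> 1) gives the standard binary-reflected Gray code of x.)

22418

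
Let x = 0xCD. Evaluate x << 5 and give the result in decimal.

0xCD = 0000011001101
shift left by 5 → 1100110100000 = 6560
(equivalently, 205 × 2^5 = 205 × 32)

6560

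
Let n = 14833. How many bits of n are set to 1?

9

14833 = 11100111110001
Count the 1s: 1 + 1 + 1 + 1 + 1 + 1 + 1 + 1 + 1 = 9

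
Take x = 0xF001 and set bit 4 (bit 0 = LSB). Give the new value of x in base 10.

x = 1111000000000001
bit 4 is currently 0; set it via x | (1 << 4) = x | 16
→ 1111000000010001 = 61457

61457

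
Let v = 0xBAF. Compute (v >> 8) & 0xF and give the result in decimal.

v = 0101110101111
Shift right by 8: 01011
Mask low 4 bits: 1011 = 11

11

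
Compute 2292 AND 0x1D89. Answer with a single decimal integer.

2292 = 0100011110100
0x1D89 = 1110110001001
AND → 0100010000000 = 2176

2176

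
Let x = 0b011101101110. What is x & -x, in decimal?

x = 11101101110 = 1902
-x (two's complement) = …00010010010
AND   = 00000000010 = 2
(x & -x isolates the lowest set bit of x.)

2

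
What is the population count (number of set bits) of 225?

225 = 11100001
Count the 1s: 1 + 1 + 1 + 1 = 4

4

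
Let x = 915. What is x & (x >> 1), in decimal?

385

x = 1110010011 = 915
x>>1 = 0111001001
AND  = 0110000001 = 385
(x & (x >> 1) has a 1 wherever x has two consecutive 1 bits.)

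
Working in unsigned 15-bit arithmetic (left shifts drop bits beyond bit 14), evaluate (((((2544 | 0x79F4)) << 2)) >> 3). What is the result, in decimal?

2544 = 000100111110000
0x79F4 = 111100111110100
→ | → 111100111110100 = 31220
→ << 2 (mod 2^15) → 110011111010000 = 26576
→ >> 3 → 000110011111010 = 3322

3322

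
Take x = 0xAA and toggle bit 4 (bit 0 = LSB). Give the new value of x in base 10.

x = 000010101010
bit 4 is currently 0; toggle it via x ^ (1 << 4) = x ^ 16
→ 000010111010 = 186

186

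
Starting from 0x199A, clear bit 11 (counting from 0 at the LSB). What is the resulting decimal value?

4506

x = 01100110011010
bit 11 is currently 1; clear it via x & ~(1 << 11) = x & ~2048
→ 01000110011010 = 4506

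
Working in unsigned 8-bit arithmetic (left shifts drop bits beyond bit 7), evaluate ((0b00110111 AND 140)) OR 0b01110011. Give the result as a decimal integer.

119

0b00110111 = 00110111
140 = 10001100
→ AND → 00000100 = 4
0b01110011 = 01110011
→ OR → 01110111 = 119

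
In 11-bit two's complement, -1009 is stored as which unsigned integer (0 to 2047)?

1039

1009 in 11 bits: 01111110001
Invert: 10000001110
Add 1:  10000001111 = 1039
(Check: 2^11 - 1009 = 2048 - 1009 = 1039.)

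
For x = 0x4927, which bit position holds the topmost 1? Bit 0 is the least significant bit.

14

0x4927 = 100100100100111
The topmost 1 is at position 14 (since 2^14 = 16384 ≤ 18727 < 32768).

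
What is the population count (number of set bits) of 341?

5

341 = 101010101
Count the 1s: 1 + 1 + 1 + 1 + 1 = 5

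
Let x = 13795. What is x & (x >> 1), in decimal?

x = 11010111100011 = 13795
x>>1 = 01101011110001
AND  = 01000011100001 = 4321
(x & (x >> 1) has a 1 wherever x has two consecutive 1 bits.)

4321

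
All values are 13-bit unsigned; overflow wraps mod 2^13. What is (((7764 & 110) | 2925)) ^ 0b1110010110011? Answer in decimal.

6110

7764 = 1111001010100
110 = 0000001101110
→ & → 0000001000100 = 68
2925 = 0101101101101
→ | → 0101101101101 = 2925
0b1110010110011 = 1110010110011
→ ^ → 1011111011110 = 6110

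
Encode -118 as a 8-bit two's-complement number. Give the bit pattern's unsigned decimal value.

138

118 in 8 bits: 01110110
Invert: 10001001
Add 1:  10001010 = 138
(Check: 2^8 - 118 = 256 - 118 = 138.)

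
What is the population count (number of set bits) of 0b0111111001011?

n = 111111001011
Count the 1s: 1 + 1 + 1 + 1 + 1 + 1 + 1 + 1 + 1 = 9

9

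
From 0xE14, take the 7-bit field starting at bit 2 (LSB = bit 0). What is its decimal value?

5

v = 111000010100
Shift right by 2: 1110000101
Mask low 7 bits: 0000101 = 5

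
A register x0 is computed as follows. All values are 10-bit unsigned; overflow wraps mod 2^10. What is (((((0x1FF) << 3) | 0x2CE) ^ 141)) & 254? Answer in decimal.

0x1FF = 0111111111
→ << 3 (mod 2^10) → 1111111000 = 1016
0x2CE = 1011001110
→ | → 1111111110 = 1022
141 = 0010001101
→ ^ → 1101110011 = 883
254 = 0011111110
→ & → 0001110010 = 114

114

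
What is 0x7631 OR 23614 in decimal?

32319

0x7631 = 111011000110001
23614 = 101110000111110
 OR → 111111000111111 = 32319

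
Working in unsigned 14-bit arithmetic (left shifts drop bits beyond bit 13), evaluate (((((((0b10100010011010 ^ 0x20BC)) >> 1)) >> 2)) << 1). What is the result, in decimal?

0b10100010011010 = 10100010011010
0x20BC = 10000010111100
→ ^ → 00100000100110 = 2086
→ >> 1 → 00010000010011 = 1043
→ >> 2 → 00000100000100 = 260
→ << 1 (mod 2^14) → 00001000001000 = 520

520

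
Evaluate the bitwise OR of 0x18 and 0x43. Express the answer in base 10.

91

0x18 = 0011000
0x43 = 1000011
 OR → 1011011 = 91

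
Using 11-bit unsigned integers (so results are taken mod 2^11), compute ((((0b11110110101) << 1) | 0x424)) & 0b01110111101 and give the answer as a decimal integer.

0b11110110101 = 11110110101
→ << 1 (mod 2^11) → 11101101010 = 1898
0x424 = 10000100100
→ | → 11101101110 = 1902
0b01110111101 = 01110111101
→ & → 01100101100 = 812

812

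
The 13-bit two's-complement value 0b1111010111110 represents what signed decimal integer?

-322

pattern = 1111010111110 (MSB is 1 ⇒ negative)
Invert: 0000101000001, add 1 → 0000101000010 = 322, so the value is -322.
(Equivalently: 7870 - 2^13 = 7870 - 8192 = -322.)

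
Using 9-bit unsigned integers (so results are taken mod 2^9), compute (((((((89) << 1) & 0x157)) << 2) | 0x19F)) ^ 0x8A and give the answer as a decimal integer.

89 = 001011001
→ << 1 (mod 2^9) → 010110010 = 178
0x157 = 101010111
→ & → 000010010 = 18
→ << 2 (mod 2^9) → 001001000 = 72
0x19F = 110011111
→ | → 111011111 = 479
0x8A = 010001010
→ ^ → 101010101 = 341

341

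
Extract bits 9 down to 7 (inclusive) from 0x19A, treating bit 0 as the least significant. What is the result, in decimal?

v = 0110011010
Shift right by 7: 011
Mask low 3 bits: 011 = 3

3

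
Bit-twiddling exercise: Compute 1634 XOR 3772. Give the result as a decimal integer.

2270

1634 = 011001100010
3772 = 111010111100
XOR → 100011011110 = 2270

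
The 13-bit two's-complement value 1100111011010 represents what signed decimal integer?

pattern = 1100111011010 (MSB is 1 ⇒ negative)
Invert: 0011000100101, add 1 → 0011000100110 = 1574, so the value is -1574.
(Equivalently: 6618 - 2^13 = 6618 - 8192 = -1574.)

-1574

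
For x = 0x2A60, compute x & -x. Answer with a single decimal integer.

x = 10101001100000 = 10848
-x (two's complement) = …01010110100000
AND   = 00000000100000 = 32
(x & -x isolates the lowest set bit of x.)

32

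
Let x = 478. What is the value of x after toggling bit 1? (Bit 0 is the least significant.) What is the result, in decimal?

x = 00111011110
bit 1 is currently 1; toggle it via x ^ (1 << 1) = x ^ 2
→ 00111011100 = 476

476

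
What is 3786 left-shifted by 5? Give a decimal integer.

121152

3786 = 00000111011001010
shift left by 5 → 11101100101000000 = 121152
(equivalently, 3786 × 2^5 = 3786 × 32)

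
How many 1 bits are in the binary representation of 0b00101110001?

n = 101110001
Count the 1s: 1 + 1 + 1 + 1 + 1 = 5

5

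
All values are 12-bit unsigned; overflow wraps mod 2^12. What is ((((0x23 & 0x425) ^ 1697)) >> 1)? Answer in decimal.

0x23 = 000000100011
0x425 = 010000100101
→ & → 000000100001 = 33
1697 = 011010100001
→ ^ → 011010000000 = 1664
→ >> 1 → 001101000000 = 832

832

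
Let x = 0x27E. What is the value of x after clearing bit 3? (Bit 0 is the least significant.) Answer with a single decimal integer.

630

x = 1001111110
bit 3 is currently 1; clear it via x & ~(1 << 3) = x & ~8
→ 1001110110 = 630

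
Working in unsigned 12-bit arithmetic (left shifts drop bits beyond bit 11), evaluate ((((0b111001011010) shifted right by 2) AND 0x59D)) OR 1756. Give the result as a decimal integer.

0b111001011010 = 111001011010
→ shifted right by 2 → 001110010110 = 918
0x59D = 010110011101
→ AND → 000110010100 = 404
1756 = 011011011100
→ OR → 011111011100 = 2012

2012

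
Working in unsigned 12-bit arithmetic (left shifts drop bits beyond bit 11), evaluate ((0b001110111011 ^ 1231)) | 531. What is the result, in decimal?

1911

0b001110111011 = 001110111011
1231 = 010011001111
→ ^ → 011101110100 = 1908
531 = 001000010011
→ | → 011101110111 = 1911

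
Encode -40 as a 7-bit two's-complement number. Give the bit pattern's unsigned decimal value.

40 in 7 bits: 0101000
Invert: 1010111
Add 1:  1011000 = 88
(Check: 2^7 - 40 = 128 - 40 = 88.)

88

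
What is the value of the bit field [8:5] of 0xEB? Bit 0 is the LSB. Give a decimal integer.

7

v = 011101011
Shift right by 5: 0111
Mask low 4 bits: 0111 = 7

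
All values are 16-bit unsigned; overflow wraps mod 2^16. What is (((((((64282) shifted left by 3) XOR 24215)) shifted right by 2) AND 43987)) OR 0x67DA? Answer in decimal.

26587

64282 = 1111101100011010
→ shifted left by 3 (mod 2^16) → 1101100011010000 = 55504
24215 = 0101111010010111
→ XOR → 1000011001000111 = 34375
→ shifted right by 2 → 0010000110010001 = 8593
43987 = 1010101111010011
→ AND → 0010000110010001 = 8593
0x67DA = 0110011111011010
→ OR → 0110011111011011 = 26587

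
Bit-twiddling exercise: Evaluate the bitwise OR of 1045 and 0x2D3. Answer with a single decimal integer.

1751

1045 = 10000010101
0x2D3 = 01011010011
 OR → 11011010111 = 1751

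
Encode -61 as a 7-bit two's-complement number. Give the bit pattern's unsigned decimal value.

61 in 7 bits: 0111101
Invert: 1000010
Add 1:  1000011 = 67
(Check: 2^7 - 61 = 128 - 61 = 67.)

67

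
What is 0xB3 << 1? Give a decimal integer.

358

0xB3 = 010110011
shift left by 1 → 101100110 = 358
(equivalently, 179 × 2^1 = 179 × 2)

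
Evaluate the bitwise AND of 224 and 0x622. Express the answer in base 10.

32

224 = 00011100000
0x622 = 11000100010
AND → 00000100000 = 32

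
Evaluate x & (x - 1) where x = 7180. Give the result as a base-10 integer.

7176

x = 1110000001100 = 7180
x - 1 = 1110000001011
AND   = 1110000001000 = 7176
(x & (x - 1) clears the lowest set bit of x.)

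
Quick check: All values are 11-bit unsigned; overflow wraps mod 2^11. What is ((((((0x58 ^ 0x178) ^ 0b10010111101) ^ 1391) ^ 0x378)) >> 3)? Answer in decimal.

0x58 = 00001011000
0x178 = 00101111000
→ ^ → 00100100000 = 288
0b10010111101 = 10010111101
→ ^ → 10110011101 = 1437
1391 = 10101101111
→ ^ → 00011110010 = 242
0x378 = 01101111000
→ ^ → 01110001010 = 906
→ >> 3 → 00001110001 = 113

113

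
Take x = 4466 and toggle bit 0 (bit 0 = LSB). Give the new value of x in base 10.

4467

x = 1000101110010
bit 0 is currently 0; toggle it via x ^ (1 << 0) = x ^ 1
→ 1000101110011 = 4467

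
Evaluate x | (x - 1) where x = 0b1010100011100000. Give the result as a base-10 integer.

43263

x = 1010100011100000 = 43232
x - 1 = 1010100011011111
OR    = 1010100011111111 = 43263
(x | (x - 1) sets all bits below the lowest set bit.)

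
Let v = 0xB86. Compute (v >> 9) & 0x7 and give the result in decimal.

5

v = 101110000110
Shift right by 9: 101
Mask low 3 bits: 101 = 5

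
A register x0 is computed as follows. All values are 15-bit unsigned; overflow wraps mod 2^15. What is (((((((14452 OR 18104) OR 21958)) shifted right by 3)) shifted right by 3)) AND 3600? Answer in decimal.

14452 = 011100001110100
18104 = 100011010111000
→ OR → 111111011111100 = 32508
21958 = 101010111000110
→ OR → 111111111111110 = 32766
→ shifted right by 3 → 000111111111111 = 4095
→ shifted right by 3 → 000000111111111 = 511
3600 = 000111000010000
→ AND → 000000000010000 = 16

16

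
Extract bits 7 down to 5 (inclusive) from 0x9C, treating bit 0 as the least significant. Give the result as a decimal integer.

v = 00010011100
Shift right by 5: 000100
Mask low 3 bits: 100 = 4

4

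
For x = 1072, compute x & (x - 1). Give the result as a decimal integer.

1056

x = 10000110000 = 1072
x - 1 = 10000101111
AND   = 10000100000 = 1056
(x & (x - 1) clears the lowest set bit of x.)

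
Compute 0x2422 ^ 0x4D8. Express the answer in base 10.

0x2422 = 10010000100010
0x4D8 = 00010011011000
XOR → 10000011111010 = 8442

8442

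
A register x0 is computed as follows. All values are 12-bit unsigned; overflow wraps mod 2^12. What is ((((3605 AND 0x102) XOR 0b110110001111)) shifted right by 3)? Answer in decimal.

433

3605 = 111000010101
0x102 = 000100000010
→ AND → 000000000000 = 0
0b110110001111 = 110110001111
→ XOR → 110110001111 = 3471
→ shifted right by 3 → 000110110001 = 433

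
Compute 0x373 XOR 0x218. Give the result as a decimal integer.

363

0x373 = 1101110011
0x218 = 1000011000
XOR → 0101101011 = 363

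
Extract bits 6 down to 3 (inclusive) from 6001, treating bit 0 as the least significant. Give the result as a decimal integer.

v = 1011101110001
Shift right by 3: 1011101110
Mask low 4 bits: 1110 = 14

14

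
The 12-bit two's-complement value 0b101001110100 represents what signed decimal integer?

-1420

pattern = 101001110100 (MSB is 1 ⇒ negative)
Invert: 010110001011, add 1 → 010110001100 = 1420, so the value is -1420.
(Equivalently: 2676 - 2^12 = 2676 - 4096 = -1420.)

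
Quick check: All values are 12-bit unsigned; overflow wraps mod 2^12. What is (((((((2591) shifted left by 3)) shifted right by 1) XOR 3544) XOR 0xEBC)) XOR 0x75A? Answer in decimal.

1090

2591 = 101000011111
→ shifted left by 3 (mod 2^12) → 000011111000 = 248
→ shifted right by 1 → 000001111100 = 124
3544 = 110111011000
→ XOR → 110110100100 = 3492
0xEBC = 111010111100
→ XOR → 001100011000 = 792
0x75A = 011101011010
→ XOR → 010001000010 = 1090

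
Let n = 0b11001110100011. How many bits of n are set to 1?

8

n = 11001110100011
Count the 1s: 1 + 1 + 1 + 1 + 1 + 1 + 1 + 1 = 8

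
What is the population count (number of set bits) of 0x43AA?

0x43AA = 100001110101010
Count the 1s: 1 + 1 + 1 + 1 + 1 + 1 + 1 = 7

7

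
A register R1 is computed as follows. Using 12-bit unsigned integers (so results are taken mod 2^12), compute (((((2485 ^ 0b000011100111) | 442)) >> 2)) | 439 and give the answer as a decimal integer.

1023

2485 = 100110110101
0b000011100111 = 000011100111
→ ^ → 100101010010 = 2386
442 = 000110111010
→ | → 100111111010 = 2554
→ >> 2 → 001001111110 = 638
439 = 000110110111
→ | → 001111111111 = 1023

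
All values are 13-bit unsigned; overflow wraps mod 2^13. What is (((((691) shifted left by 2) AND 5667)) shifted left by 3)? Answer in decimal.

691 = 0001010110011
→ shifted left by 2 (mod 2^13) → 0101011001100 = 2764
5667 = 1011000100011
→ AND → 0001000000000 = 512
→ shifted left by 3 (mod 2^13) → 1000000000000 = 4096

4096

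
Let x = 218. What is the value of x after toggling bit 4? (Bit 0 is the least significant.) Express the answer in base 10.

202

x = 00011011010
bit 4 is currently 1; toggle it via x ^ (1 << 4) = x ^ 16
→ 00011001010 = 202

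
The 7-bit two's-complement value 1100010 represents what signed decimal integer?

pattern = 1100010 (MSB is 1 ⇒ negative)
Invert: 0011101, add 1 → 0011110 = 30, so the value is -30.
(Equivalently: 98 - 2^7 = 98 - 128 = -30.)

-30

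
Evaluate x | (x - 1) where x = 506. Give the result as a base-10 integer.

507

x = 111111010 = 506
x - 1 = 111111001
OR    = 111111011 = 507
(x | (x - 1) sets all bits below the lowest set bit.)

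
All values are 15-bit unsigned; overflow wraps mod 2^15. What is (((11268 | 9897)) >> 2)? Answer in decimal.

2987

11268 = 010110000000100
9897 = 010011010101001
→ | → 010111010101101 = 11949
→ >> 2 → 000101110101011 = 2987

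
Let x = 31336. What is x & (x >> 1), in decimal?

14368

x = 111101001101000 = 31336
x>>1 = 011110100110100
AND  = 011100000100000 = 14368
(x & (x >> 1) has a 1 wherever x has two consecutive 1 bits.)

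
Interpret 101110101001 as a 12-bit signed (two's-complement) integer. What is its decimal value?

pattern = 101110101001 (MSB is 1 ⇒ negative)
Invert: 010001010110, add 1 → 010001010111 = 1111, so the value is -1111.
(Equivalently: 2985 - 2^12 = 2985 - 4096 = -1111.)

-1111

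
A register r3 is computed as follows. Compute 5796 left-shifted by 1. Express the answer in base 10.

11592

5796 = 01011010100100
shift left by 1 → 10110101001000 = 11592
(equivalently, 5796 × 2^1 = 5796 × 2)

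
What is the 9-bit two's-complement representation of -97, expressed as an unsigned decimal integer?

97 in 9 bits: 001100001
Invert: 110011110
Add 1:  110011111 = 415
(Check: 2^9 - 97 = 512 - 97 = 415.)

415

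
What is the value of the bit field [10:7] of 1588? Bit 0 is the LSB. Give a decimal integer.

12

v = 11000110100
Shift right by 7: 1100
Mask low 4 bits: 1100 = 12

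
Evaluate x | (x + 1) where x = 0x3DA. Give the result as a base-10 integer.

987

x = 1111011010 = 986
x + 1 = 1111011011
OR    = 1111011011 = 987
(x | (x + 1) sets the lowest cleared bit.)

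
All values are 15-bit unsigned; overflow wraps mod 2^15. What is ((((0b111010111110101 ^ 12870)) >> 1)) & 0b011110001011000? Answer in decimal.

8280

0b111010111110101 = 111010111110101
12870 = 011001001000110
→ ^ → 100011110110011 = 18355
→ >> 1 → 010001111011001 = 9177
0b011110001011000 = 011110001011000
→ & → 010000001011000 = 8280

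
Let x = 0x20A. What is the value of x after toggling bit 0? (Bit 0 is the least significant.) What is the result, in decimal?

523

x = 0001000001010
bit 0 is currently 0; toggle it via x ^ (1 << 0) = x ^ 1
→ 0001000001011 = 523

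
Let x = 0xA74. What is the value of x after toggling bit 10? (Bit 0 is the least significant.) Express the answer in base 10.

x = 0101001110100
bit 10 is currently 0; toggle it via x ^ (1 << 10) = x ^ 1024
→ 0111001110100 = 3700

3700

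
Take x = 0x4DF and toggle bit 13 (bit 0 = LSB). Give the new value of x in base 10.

9439

x = 00010011011111
bit 13 is currently 0; toggle it via x ^ (1 << 13) = x ^ 8192
→ 10010011011111 = 9439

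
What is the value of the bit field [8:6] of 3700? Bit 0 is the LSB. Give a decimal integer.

v = 111001110100
Shift right by 6: 111001
Mask low 3 bits: 001 = 1

1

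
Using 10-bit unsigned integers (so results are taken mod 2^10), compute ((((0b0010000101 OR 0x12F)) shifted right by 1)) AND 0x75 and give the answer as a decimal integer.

0b0010000101 = 0010000101
0x12F = 0100101111
→ OR → 0110101111 = 431
→ shifted right by 1 → 0011010111 = 215
0x75 = 0001110101
→ AND → 0001010101 = 85

85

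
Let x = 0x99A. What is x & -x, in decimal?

x = 100110011010 = 2458
-x (two's complement) = …011001100110
AND   = 000000000010 = 2
(x & -x isolates the lowest set bit of x.)

2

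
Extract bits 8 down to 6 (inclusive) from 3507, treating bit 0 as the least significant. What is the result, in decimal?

v = 110110110011
Shift right by 6: 110110
Mask low 3 bits: 110 = 6

6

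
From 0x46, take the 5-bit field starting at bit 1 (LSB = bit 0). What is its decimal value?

v = 01000110
Shift right by 1: 0100011
Mask low 5 bits: 00011 = 3

3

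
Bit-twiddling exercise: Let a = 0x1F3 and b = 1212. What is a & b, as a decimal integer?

176

0x1F3 = 00111110011
1212 = 10010111100
AND → 00010110000 = 176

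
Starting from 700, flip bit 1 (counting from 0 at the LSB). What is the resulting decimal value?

x = 0001010111100
bit 1 is currently 0; toggle it via x ^ (1 << 1) = x ^ 2
→ 0001010111110 = 702

702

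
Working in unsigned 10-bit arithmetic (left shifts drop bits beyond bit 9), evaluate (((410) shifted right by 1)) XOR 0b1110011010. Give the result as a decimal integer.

855

410 = 0110011010
→ shifted right by 1 → 0011001101 = 205
0b1110011010 = 1110011010
→ XOR → 1101010111 = 855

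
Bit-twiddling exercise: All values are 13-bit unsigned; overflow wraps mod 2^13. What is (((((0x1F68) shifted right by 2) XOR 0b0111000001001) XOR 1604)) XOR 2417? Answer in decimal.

0x1F68 = 1111101101000
→ shifted right by 2 → 0011111011010 = 2010
0b0111000001001 = 0111000001001
→ XOR → 0100111010011 = 2515
1604 = 0011001000100
→ XOR → 0111110010111 = 3991
2417 = 0100101110001
→ XOR → 0011011100110 = 1766

1766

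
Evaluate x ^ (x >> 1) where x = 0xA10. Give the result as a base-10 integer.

x = 101000010000 = 2576
x>>1 = 010100001000
XOR  = 111100011000 = 3864
(x ^ (x >> 1) gives the standard binary-reflected Gray code of x.)

3864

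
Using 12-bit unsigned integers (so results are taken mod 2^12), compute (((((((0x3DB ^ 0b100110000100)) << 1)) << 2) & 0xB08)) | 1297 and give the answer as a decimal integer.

0x3DB = 001111011011
0b100110000100 = 100110000100
→ ^ → 101001011111 = 2655
→ << 1 (mod 2^12) → 010010111110 = 1214
→ << 2 (mod 2^12) → 001011111000 = 760
0xB08 = 101100001000
→ & → 001000001000 = 520
1297 = 010100010001
→ | → 011100011001 = 1817

1817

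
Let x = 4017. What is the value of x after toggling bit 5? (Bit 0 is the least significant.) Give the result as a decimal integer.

3985

x = 0111110110001
bit 5 is currently 1; toggle it via x ^ (1 << 5) = x ^ 32
→ 0111110010001 = 3985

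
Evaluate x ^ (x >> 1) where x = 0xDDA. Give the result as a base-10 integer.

x = 110111011010 = 3546
x>>1 = 011011101101
XOR  = 101100110111 = 2871
(x ^ (x >> 1) gives the standard binary-reflected Gray code of x.)

2871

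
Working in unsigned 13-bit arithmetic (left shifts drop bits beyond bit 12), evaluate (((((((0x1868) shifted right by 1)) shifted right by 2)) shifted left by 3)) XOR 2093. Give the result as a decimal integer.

0x1868 = 1100001101000
→ shifted right by 1 → 0110000110100 = 3124
→ shifted right by 2 → 0001100001101 = 781
→ shifted left by 3 (mod 2^13) → 1100001101000 = 6248
2093 = 0100000101101
→ XOR → 1000001000101 = 4165

4165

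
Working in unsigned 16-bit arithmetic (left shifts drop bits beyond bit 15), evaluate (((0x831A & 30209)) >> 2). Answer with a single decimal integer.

128

0x831A = 1000001100011010
30209 = 0111011000000001
→ & → 0000001000000000 = 512
→ >> 2 → 0000000010000000 = 128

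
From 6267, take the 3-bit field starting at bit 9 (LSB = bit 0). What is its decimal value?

v = 1100001111011
Shift right by 9: 1100
Mask low 3 bits: 100 = 4

4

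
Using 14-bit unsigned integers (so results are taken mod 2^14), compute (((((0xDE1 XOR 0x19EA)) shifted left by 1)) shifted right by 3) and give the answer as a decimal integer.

1282

0xDE1 = 00110111100001
0x19EA = 01100111101010
→ XOR → 01010000001011 = 5131
→ shifted left by 1 (mod 2^14) → 10100000010110 = 10262
→ shifted right by 3 → 00010100000010 = 1282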